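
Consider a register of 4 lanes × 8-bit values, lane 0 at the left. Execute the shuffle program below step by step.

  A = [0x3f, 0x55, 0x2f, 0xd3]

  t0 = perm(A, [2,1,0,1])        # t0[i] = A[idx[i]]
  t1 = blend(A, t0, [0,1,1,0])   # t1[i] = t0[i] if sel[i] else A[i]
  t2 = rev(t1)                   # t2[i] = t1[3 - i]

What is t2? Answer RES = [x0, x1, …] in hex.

RES = [0xd3, 0x3f, 0x55, 0x3f]

  t0: 2f 55 3f 55
  t1: 3f 55 3f d3
  t2: d3 3f 55 3f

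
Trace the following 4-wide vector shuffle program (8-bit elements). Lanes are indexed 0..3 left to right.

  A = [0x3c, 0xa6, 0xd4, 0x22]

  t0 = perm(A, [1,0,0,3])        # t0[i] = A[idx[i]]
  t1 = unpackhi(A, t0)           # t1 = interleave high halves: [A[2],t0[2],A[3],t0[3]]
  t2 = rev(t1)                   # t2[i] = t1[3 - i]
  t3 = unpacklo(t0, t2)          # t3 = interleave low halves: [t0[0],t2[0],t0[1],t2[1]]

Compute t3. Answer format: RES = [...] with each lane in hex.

t0 = [0xa6, 0x3c, 0x3c, 0x22]
t1 = [0xd4, 0x3c, 0x22, 0x22]
t2 = [0x22, 0x22, 0x3c, 0xd4]
t3 = [0xa6, 0x22, 0x3c, 0x22]

RES = [ 0xa6  0x22  0x3c  0x22 ]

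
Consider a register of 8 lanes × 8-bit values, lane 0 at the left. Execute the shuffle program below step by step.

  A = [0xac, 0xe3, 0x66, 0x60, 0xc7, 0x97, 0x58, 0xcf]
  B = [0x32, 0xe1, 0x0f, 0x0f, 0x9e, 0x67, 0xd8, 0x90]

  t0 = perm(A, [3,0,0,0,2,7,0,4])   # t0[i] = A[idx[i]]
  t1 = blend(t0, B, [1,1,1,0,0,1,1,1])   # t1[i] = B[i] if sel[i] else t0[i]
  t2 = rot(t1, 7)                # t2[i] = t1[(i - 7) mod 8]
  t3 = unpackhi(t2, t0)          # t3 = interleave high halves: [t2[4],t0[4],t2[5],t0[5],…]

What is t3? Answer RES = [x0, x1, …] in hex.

RES = [ 0x67  0x66  0xd8  0xcf  0x90  0xac  0x32  0xc7 ]

→ t0 |60|ac|ac|ac|66|cf|ac|c7|
→ t1 |32|e1|0f|ac|66|67|d8|90|
→ t2 |e1|0f|ac|66|67|d8|90|32|
→ t3 |67|66|d8|cf|90|ac|32|c7|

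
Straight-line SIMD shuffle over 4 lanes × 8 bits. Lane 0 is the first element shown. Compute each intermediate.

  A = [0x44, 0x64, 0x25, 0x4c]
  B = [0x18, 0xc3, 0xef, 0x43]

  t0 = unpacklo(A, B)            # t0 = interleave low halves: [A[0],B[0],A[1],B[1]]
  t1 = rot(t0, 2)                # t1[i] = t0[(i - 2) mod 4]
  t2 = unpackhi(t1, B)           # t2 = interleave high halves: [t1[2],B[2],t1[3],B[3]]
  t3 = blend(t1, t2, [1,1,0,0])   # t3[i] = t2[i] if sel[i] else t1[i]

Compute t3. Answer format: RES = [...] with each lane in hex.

RES = [ 0x44  0xef  0x44  0x18 ]

  t0: 44 18 64 c3
  t1: 64 c3 44 18
  t2: 44 ef 18 43
  t3: 44 ef 44 18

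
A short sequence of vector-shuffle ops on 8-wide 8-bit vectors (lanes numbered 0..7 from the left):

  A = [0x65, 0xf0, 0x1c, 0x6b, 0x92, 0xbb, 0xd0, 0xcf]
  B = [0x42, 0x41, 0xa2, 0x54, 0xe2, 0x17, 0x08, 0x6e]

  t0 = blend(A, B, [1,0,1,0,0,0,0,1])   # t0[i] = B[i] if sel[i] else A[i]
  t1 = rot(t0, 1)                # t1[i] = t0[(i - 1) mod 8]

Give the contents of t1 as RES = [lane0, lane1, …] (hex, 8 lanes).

RES = [ 0x6e  0x42  0xf0  0xa2  0x6b  0x92  0xbb  0xd0 ]

t0 = [0x42, 0xf0, 0xa2, 0x6b, 0x92, 0xbb, 0xd0, 0x6e]
t1 = [0x6e, 0x42, 0xf0, 0xa2, 0x6b, 0x92, 0xbb, 0xd0]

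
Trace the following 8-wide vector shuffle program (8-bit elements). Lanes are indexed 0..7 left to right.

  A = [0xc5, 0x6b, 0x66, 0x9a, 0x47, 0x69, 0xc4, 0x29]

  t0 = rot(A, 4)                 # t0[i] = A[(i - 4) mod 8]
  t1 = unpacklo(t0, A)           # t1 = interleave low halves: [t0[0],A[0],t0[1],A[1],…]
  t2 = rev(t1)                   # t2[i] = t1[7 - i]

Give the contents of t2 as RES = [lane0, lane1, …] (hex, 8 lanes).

→ t0 |47|69|c4|29|c5|6b|66|9a|
→ t1 |47|c5|69|6b|c4|66|29|9a|
→ t2 |9a|29|66|c4|6b|69|c5|47|

RES = [ 0x9a  0x29  0x66  0xc4  0x6b  0x69  0xc5  0x47 ]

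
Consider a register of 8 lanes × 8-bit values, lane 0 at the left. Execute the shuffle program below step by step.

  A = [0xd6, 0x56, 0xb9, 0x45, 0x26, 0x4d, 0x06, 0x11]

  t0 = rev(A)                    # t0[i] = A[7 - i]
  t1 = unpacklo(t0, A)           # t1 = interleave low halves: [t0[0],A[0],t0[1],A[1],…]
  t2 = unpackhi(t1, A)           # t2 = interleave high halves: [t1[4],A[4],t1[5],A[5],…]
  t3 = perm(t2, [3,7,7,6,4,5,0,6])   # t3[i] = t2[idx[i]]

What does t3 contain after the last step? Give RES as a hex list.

→ t0 |11|06|4d|26|45|b9|56|d6|
→ t1 |11|d6|06|56|4d|b9|26|45|
→ t2 |4d|26|b9|4d|26|06|45|11|
→ t3 |4d|11|11|45|26|06|4d|45|

RES = [0x4d, 0x11, 0x11, 0x45, 0x26, 0x06, 0x4d, 0x45]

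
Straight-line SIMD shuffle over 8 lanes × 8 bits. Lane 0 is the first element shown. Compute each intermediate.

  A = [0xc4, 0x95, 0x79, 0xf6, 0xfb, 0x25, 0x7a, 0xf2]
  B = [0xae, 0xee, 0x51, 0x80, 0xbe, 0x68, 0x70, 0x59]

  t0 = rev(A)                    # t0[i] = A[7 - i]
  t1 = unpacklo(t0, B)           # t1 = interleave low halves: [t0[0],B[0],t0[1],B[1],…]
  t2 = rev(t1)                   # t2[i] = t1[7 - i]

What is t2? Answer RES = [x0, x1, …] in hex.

RES = [ 0x80  0xfb  0x51  0x25  0xee  0x7a  0xae  0xf2 ]

t0 = [0xf2, 0x7a, 0x25, 0xfb, 0xf6, 0x79, 0x95, 0xc4]
t1 = [0xf2, 0xae, 0x7a, 0xee, 0x25, 0x51, 0xfb, 0x80]
t2 = [0x80, 0xfb, 0x51, 0x25, 0xee, 0x7a, 0xae, 0xf2]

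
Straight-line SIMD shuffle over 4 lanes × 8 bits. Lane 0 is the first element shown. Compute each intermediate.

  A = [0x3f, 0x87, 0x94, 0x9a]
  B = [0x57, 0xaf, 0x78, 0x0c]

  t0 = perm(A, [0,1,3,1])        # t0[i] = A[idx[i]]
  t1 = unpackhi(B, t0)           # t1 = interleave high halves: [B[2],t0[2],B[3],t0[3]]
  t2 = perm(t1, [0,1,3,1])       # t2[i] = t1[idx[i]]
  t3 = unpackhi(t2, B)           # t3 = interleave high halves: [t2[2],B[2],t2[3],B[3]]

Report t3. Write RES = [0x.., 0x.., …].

  t0: 3f 87 9a 87
  t1: 78 9a 0c 87
  t2: 78 9a 87 9a
  t3: 87 78 9a 0c

RES = [ 0x87  0x78  0x9a  0x0c ]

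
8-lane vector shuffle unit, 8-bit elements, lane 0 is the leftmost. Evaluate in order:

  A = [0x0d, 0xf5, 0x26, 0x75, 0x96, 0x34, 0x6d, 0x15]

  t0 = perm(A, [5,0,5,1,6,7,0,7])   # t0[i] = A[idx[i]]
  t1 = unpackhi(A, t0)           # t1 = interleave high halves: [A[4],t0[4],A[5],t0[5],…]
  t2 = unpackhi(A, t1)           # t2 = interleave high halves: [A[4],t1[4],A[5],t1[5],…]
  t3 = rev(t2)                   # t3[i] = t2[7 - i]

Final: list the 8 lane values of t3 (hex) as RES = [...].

  t0: 34 0d 34 f5 6d 15 0d 15
  t1: 96 6d 34 15 6d 0d 15 15
  t2: 96 6d 34 0d 6d 15 15 15
  t3: 15 15 15 6d 0d 34 6d 96

RES = [ 0x15  0x15  0x15  0x6d  0x0d  0x34  0x6d  0x96 ]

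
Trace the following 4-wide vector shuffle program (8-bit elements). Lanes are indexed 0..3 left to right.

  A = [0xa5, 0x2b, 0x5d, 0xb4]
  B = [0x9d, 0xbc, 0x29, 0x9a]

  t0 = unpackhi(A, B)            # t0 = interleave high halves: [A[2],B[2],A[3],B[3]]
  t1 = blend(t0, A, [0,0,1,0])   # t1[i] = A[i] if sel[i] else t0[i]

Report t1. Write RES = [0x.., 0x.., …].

  t0: 5d 29 b4 9a
  t1: 5d 29 5d 9a

RES = [ 0x5d  0x29  0x5d  0x9a ]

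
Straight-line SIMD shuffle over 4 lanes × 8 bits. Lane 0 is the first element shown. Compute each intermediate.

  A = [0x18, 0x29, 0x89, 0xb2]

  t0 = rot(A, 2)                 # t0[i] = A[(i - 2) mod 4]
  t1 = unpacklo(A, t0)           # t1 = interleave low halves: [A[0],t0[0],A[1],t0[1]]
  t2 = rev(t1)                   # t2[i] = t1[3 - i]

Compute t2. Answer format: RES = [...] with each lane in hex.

→ t0 |89|b2|18|29|
→ t1 |18|89|29|b2|
→ t2 |b2|29|89|18|

RES = [ 0xb2  0x29  0x89  0x18 ]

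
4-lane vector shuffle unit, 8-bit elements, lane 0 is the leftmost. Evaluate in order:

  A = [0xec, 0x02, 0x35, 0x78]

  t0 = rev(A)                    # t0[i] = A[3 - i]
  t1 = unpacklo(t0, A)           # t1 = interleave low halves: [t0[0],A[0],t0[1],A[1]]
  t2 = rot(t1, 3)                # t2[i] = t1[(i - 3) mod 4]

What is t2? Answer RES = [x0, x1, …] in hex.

RES = [ 0xec  0x35  0x02  0x78 ]

  t0: 78 35 02 ec
  t1: 78 ec 35 02
  t2: ec 35 02 78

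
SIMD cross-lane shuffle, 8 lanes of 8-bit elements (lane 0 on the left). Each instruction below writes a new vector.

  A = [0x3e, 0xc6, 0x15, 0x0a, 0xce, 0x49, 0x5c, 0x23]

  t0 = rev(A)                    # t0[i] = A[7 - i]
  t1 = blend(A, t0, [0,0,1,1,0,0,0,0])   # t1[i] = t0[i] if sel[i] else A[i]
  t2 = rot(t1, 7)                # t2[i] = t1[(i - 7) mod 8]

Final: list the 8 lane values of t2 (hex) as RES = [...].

RES = [0xc6, 0x49, 0xce, 0xce, 0x49, 0x5c, 0x23, 0x3e]

t0 = [0x23, 0x5c, 0x49, 0xce, 0x0a, 0x15, 0xc6, 0x3e]
t1 = [0x3e, 0xc6, 0x49, 0xce, 0xce, 0x49, 0x5c, 0x23]
t2 = [0xc6, 0x49, 0xce, 0xce, 0x49, 0x5c, 0x23, 0x3e]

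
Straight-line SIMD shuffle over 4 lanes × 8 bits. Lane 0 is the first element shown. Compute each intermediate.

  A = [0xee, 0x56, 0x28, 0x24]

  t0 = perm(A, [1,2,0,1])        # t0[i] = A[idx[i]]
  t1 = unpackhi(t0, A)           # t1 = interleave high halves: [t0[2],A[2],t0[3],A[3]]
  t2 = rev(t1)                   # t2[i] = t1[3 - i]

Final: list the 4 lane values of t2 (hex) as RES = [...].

RES = [0x24, 0x56, 0x28, 0xee]

→ t0 |56|28|ee|56|
→ t1 |ee|28|56|24|
→ t2 |24|56|28|ee|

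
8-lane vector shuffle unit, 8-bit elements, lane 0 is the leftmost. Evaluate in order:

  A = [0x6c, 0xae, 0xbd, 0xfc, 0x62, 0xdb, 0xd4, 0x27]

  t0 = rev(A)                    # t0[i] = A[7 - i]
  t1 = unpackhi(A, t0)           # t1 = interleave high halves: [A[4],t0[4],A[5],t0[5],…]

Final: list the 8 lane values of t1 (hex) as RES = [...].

RES = [ 0x62  0xfc  0xdb  0xbd  0xd4  0xae  0x27  0x6c ]

  t0: 27 d4 db 62 fc bd ae 6c
  t1: 62 fc db bd d4 ae 27 6c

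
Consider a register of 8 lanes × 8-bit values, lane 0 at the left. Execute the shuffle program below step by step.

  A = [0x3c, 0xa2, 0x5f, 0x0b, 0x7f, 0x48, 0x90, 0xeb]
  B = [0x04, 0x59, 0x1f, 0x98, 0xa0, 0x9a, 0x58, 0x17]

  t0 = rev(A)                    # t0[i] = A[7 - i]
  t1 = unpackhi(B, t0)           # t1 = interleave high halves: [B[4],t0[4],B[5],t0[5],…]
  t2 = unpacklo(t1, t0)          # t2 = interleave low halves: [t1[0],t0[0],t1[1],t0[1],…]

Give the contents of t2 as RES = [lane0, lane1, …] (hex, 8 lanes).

RES = [ 0xa0  0xeb  0x0b  0x90  0x9a  0x48  0x5f  0x7f ]

  t0: eb 90 48 7f 0b 5f a2 3c
  t1: a0 0b 9a 5f 58 a2 17 3c
  t2: a0 eb 0b 90 9a 48 5f 7f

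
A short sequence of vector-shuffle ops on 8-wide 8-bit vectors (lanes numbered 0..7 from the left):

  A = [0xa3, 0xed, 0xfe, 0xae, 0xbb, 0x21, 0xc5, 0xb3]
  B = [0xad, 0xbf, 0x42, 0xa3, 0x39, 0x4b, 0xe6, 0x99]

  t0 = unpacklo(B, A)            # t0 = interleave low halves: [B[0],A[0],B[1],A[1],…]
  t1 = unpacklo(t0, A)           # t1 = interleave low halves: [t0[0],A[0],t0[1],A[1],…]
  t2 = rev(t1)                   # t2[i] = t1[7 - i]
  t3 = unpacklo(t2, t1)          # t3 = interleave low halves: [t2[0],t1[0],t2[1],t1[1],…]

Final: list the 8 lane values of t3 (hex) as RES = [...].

t0 = [0xad, 0xa3, 0xbf, 0xed, 0x42, 0xfe, 0xa3, 0xae]
t1 = [0xad, 0xa3, 0xa3, 0xed, 0xbf, 0xfe, 0xed, 0xae]
t2 = [0xae, 0xed, 0xfe, 0xbf, 0xed, 0xa3, 0xa3, 0xad]
t3 = [0xae, 0xad, 0xed, 0xa3, 0xfe, 0xa3, 0xbf, 0xed]

RES = [0xae, 0xad, 0xed, 0xa3, 0xfe, 0xa3, 0xbf, 0xed]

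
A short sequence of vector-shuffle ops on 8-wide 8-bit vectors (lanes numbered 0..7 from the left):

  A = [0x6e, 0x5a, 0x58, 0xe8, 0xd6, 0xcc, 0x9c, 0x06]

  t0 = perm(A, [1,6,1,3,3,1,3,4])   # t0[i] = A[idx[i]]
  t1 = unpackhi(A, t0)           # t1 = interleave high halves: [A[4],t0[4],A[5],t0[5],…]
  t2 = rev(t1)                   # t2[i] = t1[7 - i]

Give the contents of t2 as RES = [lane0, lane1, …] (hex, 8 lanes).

t0 = [0x5a, 0x9c, 0x5a, 0xe8, 0xe8, 0x5a, 0xe8, 0xd6]
t1 = [0xd6, 0xe8, 0xcc, 0x5a, 0x9c, 0xe8, 0x06, 0xd6]
t2 = [0xd6, 0x06, 0xe8, 0x9c, 0x5a, 0xcc, 0xe8, 0xd6]

RES = [0xd6, 0x06, 0xe8, 0x9c, 0x5a, 0xcc, 0xe8, 0xd6]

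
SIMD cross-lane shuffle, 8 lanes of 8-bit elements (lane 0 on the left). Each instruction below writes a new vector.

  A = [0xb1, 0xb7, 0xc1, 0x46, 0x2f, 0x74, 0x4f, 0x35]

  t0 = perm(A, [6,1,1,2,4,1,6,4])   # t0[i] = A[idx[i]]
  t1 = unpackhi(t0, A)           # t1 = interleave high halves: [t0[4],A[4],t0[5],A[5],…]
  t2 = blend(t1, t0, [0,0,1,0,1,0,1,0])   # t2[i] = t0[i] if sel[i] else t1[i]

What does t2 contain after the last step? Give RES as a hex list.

RES = [ 0x2f  0x2f  0xb7  0x74  0x2f  0x4f  0x4f  0x35 ]

t0 = [0x4f, 0xb7, 0xb7, 0xc1, 0x2f, 0xb7, 0x4f, 0x2f]
t1 = [0x2f, 0x2f, 0xb7, 0x74, 0x4f, 0x4f, 0x2f, 0x35]
t2 = [0x2f, 0x2f, 0xb7, 0x74, 0x2f, 0x4f, 0x4f, 0x35]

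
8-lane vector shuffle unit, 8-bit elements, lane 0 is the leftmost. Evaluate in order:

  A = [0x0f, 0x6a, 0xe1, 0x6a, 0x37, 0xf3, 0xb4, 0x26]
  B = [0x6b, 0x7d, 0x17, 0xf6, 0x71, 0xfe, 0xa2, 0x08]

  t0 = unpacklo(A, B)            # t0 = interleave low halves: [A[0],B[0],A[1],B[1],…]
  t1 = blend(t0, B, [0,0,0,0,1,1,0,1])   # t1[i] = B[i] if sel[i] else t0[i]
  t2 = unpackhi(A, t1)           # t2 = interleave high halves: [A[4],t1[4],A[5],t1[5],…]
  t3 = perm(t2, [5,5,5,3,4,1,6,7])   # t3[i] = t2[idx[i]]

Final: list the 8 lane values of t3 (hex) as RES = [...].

  t0: 0f 6b 6a 7d e1 17 6a f6
  t1: 0f 6b 6a 7d 71 fe 6a 08
  t2: 37 71 f3 fe b4 6a 26 08
  t3: 6a 6a 6a fe b4 71 26 08

RES = [ 0x6a  0x6a  0x6a  0xfe  0xb4  0x71  0x26  0x08 ]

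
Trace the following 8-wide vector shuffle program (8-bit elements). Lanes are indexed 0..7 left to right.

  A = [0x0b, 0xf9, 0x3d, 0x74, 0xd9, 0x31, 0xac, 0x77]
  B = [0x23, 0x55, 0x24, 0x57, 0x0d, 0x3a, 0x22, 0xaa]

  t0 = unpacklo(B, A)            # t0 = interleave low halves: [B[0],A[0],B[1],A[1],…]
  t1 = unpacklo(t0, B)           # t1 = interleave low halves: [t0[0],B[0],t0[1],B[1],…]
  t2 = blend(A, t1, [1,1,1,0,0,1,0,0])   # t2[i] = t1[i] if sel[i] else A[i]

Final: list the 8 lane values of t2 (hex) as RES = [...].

RES = [0x23, 0x23, 0x0b, 0x74, 0xd9, 0x24, 0xac, 0x77]

→ t0 |23|0b|55|f9|24|3d|57|74|
→ t1 |23|23|0b|55|55|24|f9|57|
→ t2 |23|23|0b|74|d9|24|ac|77|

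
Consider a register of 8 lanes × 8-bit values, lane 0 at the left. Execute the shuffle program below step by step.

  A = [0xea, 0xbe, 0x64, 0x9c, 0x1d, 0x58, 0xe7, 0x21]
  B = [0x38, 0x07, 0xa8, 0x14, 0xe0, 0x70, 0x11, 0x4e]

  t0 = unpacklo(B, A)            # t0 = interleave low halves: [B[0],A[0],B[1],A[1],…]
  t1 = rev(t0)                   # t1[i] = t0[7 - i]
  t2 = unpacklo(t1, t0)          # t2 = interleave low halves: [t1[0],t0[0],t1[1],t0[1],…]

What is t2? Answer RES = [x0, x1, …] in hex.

  t0: 38 ea 07 be a8 64 14 9c
  t1: 9c 14 64 a8 be 07 ea 38
  t2: 9c 38 14 ea 64 07 a8 be

RES = [0x9c, 0x38, 0x14, 0xea, 0x64, 0x07, 0xa8, 0xbe]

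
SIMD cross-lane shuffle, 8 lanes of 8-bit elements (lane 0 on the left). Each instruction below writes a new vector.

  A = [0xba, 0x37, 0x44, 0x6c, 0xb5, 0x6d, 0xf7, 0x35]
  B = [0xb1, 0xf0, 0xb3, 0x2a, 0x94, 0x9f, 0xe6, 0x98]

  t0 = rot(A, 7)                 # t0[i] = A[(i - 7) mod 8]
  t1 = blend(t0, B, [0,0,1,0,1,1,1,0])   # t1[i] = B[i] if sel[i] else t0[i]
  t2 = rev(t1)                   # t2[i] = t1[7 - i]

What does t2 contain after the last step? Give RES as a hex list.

RES = [ 0xba  0xe6  0x9f  0x94  0xb5  0xb3  0x44  0x37 ]

t0 = [0x37, 0x44, 0x6c, 0xb5, 0x6d, 0xf7, 0x35, 0xba]
t1 = [0x37, 0x44, 0xb3, 0xb5, 0x94, 0x9f, 0xe6, 0xba]
t2 = [0xba, 0xe6, 0x9f, 0x94, 0xb5, 0xb3, 0x44, 0x37]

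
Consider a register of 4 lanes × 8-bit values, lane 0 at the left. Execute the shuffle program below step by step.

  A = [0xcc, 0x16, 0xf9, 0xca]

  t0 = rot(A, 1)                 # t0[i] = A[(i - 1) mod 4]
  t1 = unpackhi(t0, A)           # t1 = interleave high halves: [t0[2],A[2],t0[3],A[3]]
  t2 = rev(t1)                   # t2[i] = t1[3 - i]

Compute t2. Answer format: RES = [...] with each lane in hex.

t0 = [0xca, 0xcc, 0x16, 0xf9]
t1 = [0x16, 0xf9, 0xf9, 0xca]
t2 = [0xca, 0xf9, 0xf9, 0x16]

RES = [ 0xca  0xf9  0xf9  0x16 ]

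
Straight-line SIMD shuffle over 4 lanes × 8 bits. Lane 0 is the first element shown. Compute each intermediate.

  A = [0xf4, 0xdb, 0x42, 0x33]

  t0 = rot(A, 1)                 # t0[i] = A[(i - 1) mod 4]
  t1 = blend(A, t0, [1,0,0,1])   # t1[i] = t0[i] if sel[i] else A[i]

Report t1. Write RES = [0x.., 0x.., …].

RES = [0x33, 0xdb, 0x42, 0x42]

→ t0 |33|f4|db|42|
→ t1 |33|db|42|42|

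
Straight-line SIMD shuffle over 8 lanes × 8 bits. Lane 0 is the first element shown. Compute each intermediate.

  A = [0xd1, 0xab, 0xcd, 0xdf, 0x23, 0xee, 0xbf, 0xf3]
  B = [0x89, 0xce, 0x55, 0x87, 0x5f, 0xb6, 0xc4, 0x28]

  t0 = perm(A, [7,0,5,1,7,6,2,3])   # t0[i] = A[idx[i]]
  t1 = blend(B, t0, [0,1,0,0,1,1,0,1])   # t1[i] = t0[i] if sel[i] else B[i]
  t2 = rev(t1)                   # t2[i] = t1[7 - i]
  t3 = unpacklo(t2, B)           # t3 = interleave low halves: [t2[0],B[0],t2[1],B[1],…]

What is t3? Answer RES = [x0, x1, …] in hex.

t0 = [0xf3, 0xd1, 0xee, 0xab, 0xf3, 0xbf, 0xcd, 0xdf]
t1 = [0x89, 0xd1, 0x55, 0x87, 0xf3, 0xbf, 0xc4, 0xdf]
t2 = [0xdf, 0xc4, 0xbf, 0xf3, 0x87, 0x55, 0xd1, 0x89]
t3 = [0xdf, 0x89, 0xc4, 0xce, 0xbf, 0x55, 0xf3, 0x87]

RES = [0xdf, 0x89, 0xc4, 0xce, 0xbf, 0x55, 0xf3, 0x87]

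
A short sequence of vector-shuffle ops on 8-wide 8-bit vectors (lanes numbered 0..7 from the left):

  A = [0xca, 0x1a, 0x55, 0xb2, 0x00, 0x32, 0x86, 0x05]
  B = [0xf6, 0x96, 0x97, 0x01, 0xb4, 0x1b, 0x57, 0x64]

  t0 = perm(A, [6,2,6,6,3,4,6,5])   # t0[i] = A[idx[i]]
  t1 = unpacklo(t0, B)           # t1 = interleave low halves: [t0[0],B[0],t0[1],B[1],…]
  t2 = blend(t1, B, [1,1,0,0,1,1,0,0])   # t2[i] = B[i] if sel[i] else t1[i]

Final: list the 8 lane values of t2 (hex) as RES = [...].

RES = [0xf6, 0x96, 0x55, 0x96, 0xb4, 0x1b, 0x86, 0x01]

t0 = [0x86, 0x55, 0x86, 0x86, 0xb2, 0x00, 0x86, 0x32]
t1 = [0x86, 0xf6, 0x55, 0x96, 0x86, 0x97, 0x86, 0x01]
t2 = [0xf6, 0x96, 0x55, 0x96, 0xb4, 0x1b, 0x86, 0x01]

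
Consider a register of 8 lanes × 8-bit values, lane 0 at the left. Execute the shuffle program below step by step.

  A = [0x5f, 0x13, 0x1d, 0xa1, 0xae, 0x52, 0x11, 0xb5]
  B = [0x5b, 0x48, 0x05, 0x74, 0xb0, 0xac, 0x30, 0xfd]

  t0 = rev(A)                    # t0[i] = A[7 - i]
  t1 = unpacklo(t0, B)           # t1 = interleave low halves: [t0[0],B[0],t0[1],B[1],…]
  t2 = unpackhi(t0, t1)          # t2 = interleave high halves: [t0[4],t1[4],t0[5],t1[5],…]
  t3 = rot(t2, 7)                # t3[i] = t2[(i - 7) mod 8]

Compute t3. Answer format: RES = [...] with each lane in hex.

  t0: b5 11 52 ae a1 1d 13 5f
  t1: b5 5b 11 48 52 05 ae 74
  t2: a1 52 1d 05 13 ae 5f 74
  t3: 52 1d 05 13 ae 5f 74 a1

RES = [0x52, 0x1d, 0x05, 0x13, 0xae, 0x5f, 0x74, 0xa1]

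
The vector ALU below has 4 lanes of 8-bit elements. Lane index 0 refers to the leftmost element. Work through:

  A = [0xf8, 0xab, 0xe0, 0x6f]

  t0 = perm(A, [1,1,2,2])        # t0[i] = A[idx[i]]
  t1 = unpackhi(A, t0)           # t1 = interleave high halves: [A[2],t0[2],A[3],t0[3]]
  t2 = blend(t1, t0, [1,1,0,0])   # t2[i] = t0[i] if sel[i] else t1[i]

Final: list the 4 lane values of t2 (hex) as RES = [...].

RES = [ 0xab  0xab  0x6f  0xe0 ]

t0 = [0xab, 0xab, 0xe0, 0xe0]
t1 = [0xe0, 0xe0, 0x6f, 0xe0]
t2 = [0xab, 0xab, 0x6f, 0xe0]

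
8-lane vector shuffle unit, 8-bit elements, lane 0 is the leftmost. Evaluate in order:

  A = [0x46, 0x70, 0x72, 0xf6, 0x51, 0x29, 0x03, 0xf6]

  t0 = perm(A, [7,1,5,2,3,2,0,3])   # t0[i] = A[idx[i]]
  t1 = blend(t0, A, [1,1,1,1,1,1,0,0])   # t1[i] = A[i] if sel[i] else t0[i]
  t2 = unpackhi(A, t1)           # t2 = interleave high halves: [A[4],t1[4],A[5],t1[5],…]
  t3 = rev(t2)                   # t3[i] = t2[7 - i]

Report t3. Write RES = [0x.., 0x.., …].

RES = [0xf6, 0xf6, 0x46, 0x03, 0x29, 0x29, 0x51, 0x51]

  t0: f6 70 29 72 f6 72 46 f6
  t1: 46 70 72 f6 51 29 46 f6
  t2: 51 51 29 29 03 46 f6 f6
  t3: f6 f6 46 03 29 29 51 51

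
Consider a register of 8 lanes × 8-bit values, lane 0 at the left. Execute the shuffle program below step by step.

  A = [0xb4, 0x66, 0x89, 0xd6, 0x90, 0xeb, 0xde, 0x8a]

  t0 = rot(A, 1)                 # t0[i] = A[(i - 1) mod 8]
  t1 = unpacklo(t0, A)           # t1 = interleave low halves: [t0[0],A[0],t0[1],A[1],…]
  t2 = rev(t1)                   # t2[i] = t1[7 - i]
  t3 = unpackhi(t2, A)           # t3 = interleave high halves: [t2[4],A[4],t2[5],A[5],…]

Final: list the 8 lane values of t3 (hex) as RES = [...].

t0 = [0x8a, 0xb4, 0x66, 0x89, 0xd6, 0x90, 0xeb, 0xde]
t1 = [0x8a, 0xb4, 0xb4, 0x66, 0x66, 0x89, 0x89, 0xd6]
t2 = [0xd6, 0x89, 0x89, 0x66, 0x66, 0xb4, 0xb4, 0x8a]
t3 = [0x66, 0x90, 0xb4, 0xeb, 0xb4, 0xde, 0x8a, 0x8a]

RES = [0x66, 0x90, 0xb4, 0xeb, 0xb4, 0xde, 0x8a, 0x8a]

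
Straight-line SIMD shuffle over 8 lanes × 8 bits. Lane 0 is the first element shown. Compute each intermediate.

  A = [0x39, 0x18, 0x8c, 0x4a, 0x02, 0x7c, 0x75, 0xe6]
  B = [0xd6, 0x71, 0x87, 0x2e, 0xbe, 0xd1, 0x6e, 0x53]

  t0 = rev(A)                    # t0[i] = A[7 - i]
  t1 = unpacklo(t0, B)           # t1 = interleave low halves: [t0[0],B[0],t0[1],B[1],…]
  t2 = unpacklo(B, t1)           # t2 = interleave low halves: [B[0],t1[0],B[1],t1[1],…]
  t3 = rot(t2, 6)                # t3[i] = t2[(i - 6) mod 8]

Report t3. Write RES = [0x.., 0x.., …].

RES = [0x71, 0xd6, 0x87, 0x75, 0x2e, 0x71, 0xd6, 0xe6]

t0 = [0xe6, 0x75, 0x7c, 0x02, 0x4a, 0x8c, 0x18, 0x39]
t1 = [0xe6, 0xd6, 0x75, 0x71, 0x7c, 0x87, 0x02, 0x2e]
t2 = [0xd6, 0xe6, 0x71, 0xd6, 0x87, 0x75, 0x2e, 0x71]
t3 = [0x71, 0xd6, 0x87, 0x75, 0x2e, 0x71, 0xd6, 0xe6]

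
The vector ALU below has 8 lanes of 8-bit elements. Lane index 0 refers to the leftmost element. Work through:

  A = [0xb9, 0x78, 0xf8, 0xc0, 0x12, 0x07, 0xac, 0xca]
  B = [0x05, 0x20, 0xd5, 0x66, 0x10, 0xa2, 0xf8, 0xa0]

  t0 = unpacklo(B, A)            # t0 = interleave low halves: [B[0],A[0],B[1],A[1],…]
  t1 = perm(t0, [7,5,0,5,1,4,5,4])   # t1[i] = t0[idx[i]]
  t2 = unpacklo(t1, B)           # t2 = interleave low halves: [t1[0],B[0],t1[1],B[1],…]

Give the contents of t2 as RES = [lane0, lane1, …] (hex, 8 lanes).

RES = [0xc0, 0x05, 0xf8, 0x20, 0x05, 0xd5, 0xf8, 0x66]

→ t0 |05|b9|20|78|d5|f8|66|c0|
→ t1 |c0|f8|05|f8|b9|d5|f8|d5|
→ t2 |c0|05|f8|20|05|d5|f8|66|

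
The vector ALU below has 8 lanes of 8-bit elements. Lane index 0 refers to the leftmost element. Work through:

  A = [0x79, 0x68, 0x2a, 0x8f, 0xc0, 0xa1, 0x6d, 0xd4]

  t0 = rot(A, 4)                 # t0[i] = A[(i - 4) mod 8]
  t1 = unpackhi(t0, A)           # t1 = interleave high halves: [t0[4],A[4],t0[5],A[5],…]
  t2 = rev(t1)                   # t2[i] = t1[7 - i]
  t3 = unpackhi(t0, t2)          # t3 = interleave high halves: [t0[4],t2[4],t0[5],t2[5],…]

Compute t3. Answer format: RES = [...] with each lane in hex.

  t0: c0 a1 6d d4 79 68 2a 8f
  t1: 79 c0 68 a1 2a 6d 8f d4
  t2: d4 8f 6d 2a a1 68 c0 79
  t3: 79 a1 68 68 2a c0 8f 79

RES = [0x79, 0xa1, 0x68, 0x68, 0x2a, 0xc0, 0x8f, 0x79]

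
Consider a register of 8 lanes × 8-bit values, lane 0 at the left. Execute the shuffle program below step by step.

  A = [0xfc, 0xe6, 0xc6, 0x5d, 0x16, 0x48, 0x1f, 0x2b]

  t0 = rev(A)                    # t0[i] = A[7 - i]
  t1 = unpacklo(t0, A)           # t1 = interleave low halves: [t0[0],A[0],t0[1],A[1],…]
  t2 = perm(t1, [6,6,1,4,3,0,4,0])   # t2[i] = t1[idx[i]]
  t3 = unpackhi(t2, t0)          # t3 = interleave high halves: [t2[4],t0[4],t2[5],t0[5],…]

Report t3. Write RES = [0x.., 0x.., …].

  t0: 2b 1f 48 16 5d c6 e6 fc
  t1: 2b fc 1f e6 48 c6 16 5d
  t2: 16 16 fc 48 e6 2b 48 2b
  t3: e6 5d 2b c6 48 e6 2b fc

RES = [ 0xe6  0x5d  0x2b  0xc6  0x48  0xe6  0x2b  0xfc ]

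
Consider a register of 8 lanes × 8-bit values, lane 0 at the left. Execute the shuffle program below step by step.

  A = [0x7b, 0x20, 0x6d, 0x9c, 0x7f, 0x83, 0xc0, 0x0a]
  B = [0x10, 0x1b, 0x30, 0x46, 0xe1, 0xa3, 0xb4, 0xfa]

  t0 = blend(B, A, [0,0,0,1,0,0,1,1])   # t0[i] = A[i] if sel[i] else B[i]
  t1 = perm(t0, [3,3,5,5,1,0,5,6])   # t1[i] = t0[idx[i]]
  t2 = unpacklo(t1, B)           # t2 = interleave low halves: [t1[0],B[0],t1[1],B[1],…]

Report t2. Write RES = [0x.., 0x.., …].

RES = [0x9c, 0x10, 0x9c, 0x1b, 0xa3, 0x30, 0xa3, 0x46]

  t0: 10 1b 30 9c e1 a3 c0 0a
  t1: 9c 9c a3 a3 1b 10 a3 c0
  t2: 9c 10 9c 1b a3 30 a3 46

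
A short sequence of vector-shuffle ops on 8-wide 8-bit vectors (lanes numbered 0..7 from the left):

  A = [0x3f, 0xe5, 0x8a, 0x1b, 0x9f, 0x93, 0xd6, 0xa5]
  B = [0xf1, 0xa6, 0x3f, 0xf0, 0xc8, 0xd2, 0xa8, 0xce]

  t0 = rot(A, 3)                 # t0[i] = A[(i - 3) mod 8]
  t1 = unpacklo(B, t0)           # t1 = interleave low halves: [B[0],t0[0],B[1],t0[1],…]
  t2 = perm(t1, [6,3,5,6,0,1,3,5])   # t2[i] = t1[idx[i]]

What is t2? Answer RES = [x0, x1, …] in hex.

RES = [ 0xf0  0xd6  0xa5  0xf0  0xf1  0x93  0xd6  0xa5 ]

  t0: 93 d6 a5 3f e5 8a 1b 9f
  t1: f1 93 a6 d6 3f a5 f0 3f
  t2: f0 d6 a5 f0 f1 93 d6 a5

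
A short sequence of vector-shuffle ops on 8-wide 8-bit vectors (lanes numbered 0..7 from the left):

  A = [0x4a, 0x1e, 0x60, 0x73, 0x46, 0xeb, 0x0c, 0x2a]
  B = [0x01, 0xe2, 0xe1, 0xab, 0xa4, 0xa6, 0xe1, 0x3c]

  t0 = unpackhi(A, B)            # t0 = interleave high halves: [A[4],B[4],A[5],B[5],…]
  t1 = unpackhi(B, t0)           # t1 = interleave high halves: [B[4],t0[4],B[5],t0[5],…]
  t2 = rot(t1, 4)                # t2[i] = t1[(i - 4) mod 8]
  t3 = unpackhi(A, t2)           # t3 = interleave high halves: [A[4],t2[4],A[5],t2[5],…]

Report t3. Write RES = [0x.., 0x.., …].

RES = [0x46, 0xa4, 0xeb, 0x0c, 0x0c, 0xa6, 0x2a, 0xe1]

t0 = [0x46, 0xa4, 0xeb, 0xa6, 0x0c, 0xe1, 0x2a, 0x3c]
t1 = [0xa4, 0x0c, 0xa6, 0xe1, 0xe1, 0x2a, 0x3c, 0x3c]
t2 = [0xe1, 0x2a, 0x3c, 0x3c, 0xa4, 0x0c, 0xa6, 0xe1]
t3 = [0x46, 0xa4, 0xeb, 0x0c, 0x0c, 0xa6, 0x2a, 0xe1]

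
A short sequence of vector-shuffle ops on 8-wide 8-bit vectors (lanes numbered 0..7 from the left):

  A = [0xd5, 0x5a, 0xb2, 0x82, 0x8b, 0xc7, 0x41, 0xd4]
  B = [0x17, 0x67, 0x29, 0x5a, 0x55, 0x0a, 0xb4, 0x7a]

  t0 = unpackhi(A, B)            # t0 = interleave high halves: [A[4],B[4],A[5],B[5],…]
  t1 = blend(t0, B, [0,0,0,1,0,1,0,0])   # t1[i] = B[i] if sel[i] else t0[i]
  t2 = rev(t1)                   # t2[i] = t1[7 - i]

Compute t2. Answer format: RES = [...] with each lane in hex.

  t0: 8b 55 c7 0a 41 b4 d4 7a
  t1: 8b 55 c7 5a 41 0a d4 7a
  t2: 7a d4 0a 41 5a c7 55 8b

RES = [ 0x7a  0xd4  0x0a  0x41  0x5a  0xc7  0x55  0x8b ]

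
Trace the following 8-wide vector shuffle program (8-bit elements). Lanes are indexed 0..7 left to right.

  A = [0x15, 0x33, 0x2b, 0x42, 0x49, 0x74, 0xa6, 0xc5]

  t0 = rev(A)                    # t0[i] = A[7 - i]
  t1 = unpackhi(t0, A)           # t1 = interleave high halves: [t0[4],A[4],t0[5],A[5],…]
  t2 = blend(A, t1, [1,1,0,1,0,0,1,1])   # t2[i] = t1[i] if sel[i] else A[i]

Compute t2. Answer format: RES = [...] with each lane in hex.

  t0: c5 a6 74 49 42 2b 33 15
  t1: 42 49 2b 74 33 a6 15 c5
  t2: 42 49 2b 74 49 74 15 c5

RES = [0x42, 0x49, 0x2b, 0x74, 0x49, 0x74, 0x15, 0xc5]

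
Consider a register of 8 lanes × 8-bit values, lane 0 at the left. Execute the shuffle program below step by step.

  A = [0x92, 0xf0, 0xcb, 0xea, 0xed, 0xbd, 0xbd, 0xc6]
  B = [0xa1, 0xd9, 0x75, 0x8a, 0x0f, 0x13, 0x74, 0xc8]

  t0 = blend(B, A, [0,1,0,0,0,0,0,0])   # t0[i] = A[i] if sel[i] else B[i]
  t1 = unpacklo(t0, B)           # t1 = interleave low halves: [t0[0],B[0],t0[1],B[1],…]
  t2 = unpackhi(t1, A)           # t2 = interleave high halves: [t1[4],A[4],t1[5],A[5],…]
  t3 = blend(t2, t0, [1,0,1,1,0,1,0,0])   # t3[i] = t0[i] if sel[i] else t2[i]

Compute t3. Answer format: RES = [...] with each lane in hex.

t0 = [0xa1, 0xf0, 0x75, 0x8a, 0x0f, 0x13, 0x74, 0xc8]
t1 = [0xa1, 0xa1, 0xf0, 0xd9, 0x75, 0x75, 0x8a, 0x8a]
t2 = [0x75, 0xed, 0x75, 0xbd, 0x8a, 0xbd, 0x8a, 0xc6]
t3 = [0xa1, 0xed, 0x75, 0x8a, 0x8a, 0x13, 0x8a, 0xc6]

RES = [0xa1, 0xed, 0x75, 0x8a, 0x8a, 0x13, 0x8a, 0xc6]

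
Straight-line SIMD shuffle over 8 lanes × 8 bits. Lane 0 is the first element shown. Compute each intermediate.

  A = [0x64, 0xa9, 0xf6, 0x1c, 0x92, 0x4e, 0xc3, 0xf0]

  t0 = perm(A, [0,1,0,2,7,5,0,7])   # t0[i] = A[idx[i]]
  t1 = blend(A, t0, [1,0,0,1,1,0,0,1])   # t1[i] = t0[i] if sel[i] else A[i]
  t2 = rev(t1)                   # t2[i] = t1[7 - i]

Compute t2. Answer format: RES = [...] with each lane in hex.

→ t0 |64|a9|64|f6|f0|4e|64|f0|
→ t1 |64|a9|f6|f6|f0|4e|c3|f0|
→ t2 |f0|c3|4e|f0|f6|f6|a9|64|

RES = [0xf0, 0xc3, 0x4e, 0xf0, 0xf6, 0xf6, 0xa9, 0x64]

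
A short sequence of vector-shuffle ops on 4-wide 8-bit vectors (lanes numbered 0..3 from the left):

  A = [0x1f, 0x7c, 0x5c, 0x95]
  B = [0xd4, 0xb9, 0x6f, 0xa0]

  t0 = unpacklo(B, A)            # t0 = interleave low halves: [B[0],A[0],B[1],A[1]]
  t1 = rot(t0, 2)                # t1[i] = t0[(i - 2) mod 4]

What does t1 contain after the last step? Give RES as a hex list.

RES = [ 0xb9  0x7c  0xd4  0x1f ]

→ t0 |d4|1f|b9|7c|
→ t1 |b9|7c|d4|1f|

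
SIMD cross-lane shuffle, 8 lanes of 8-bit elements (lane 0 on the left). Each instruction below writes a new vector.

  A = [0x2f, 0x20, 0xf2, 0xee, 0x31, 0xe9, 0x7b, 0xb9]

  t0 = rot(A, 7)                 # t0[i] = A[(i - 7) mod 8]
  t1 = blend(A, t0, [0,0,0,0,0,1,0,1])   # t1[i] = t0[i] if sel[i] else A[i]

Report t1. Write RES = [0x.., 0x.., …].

→ t0 |20|f2|ee|31|e9|7b|b9|2f|
→ t1 |2f|20|f2|ee|31|7b|7b|2f|

RES = [ 0x2f  0x20  0xf2  0xee  0x31  0x7b  0x7b  0x2f ]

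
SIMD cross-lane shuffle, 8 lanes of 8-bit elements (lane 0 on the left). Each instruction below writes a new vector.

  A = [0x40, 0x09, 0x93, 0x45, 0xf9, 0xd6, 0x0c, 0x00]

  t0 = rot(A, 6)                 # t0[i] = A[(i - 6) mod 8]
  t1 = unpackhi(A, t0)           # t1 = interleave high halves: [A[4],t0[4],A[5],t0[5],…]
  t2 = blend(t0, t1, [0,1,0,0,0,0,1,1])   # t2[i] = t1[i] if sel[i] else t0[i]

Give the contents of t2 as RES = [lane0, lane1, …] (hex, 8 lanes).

RES = [ 0x93  0x0c  0xf9  0xd6  0x0c  0x00  0x00  0x09 ]

t0 = [0x93, 0x45, 0xf9, 0xd6, 0x0c, 0x00, 0x40, 0x09]
t1 = [0xf9, 0x0c, 0xd6, 0x00, 0x0c, 0x40, 0x00, 0x09]
t2 = [0x93, 0x0c, 0xf9, 0xd6, 0x0c, 0x00, 0x00, 0x09]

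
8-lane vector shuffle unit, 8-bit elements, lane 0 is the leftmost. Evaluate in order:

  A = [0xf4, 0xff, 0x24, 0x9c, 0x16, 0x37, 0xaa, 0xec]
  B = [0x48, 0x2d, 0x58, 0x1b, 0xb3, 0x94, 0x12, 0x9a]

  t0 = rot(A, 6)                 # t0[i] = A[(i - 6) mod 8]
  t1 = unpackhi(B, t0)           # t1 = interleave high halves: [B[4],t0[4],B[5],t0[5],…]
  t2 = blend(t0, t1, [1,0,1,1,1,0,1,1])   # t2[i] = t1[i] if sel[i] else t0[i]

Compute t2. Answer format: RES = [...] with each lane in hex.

  t0: 24 9c 16 37 aa ec f4 ff
  t1: b3 aa 94 ec 12 f4 9a ff
  t2: b3 9c 94 ec 12 ec 9a ff

RES = [ 0xb3  0x9c  0x94  0xec  0x12  0xec  0x9a  0xff ]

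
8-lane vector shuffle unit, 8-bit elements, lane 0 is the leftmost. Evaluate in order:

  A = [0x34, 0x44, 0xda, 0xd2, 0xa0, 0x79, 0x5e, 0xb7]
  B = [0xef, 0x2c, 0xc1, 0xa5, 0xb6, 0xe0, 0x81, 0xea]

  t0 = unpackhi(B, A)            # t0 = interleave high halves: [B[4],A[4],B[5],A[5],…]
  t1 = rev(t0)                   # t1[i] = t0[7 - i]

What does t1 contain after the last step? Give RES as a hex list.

→ t0 |b6|a0|e0|79|81|5e|ea|b7|
→ t1 |b7|ea|5e|81|79|e0|a0|b6|

RES = [ 0xb7  0xea  0x5e  0x81  0x79  0xe0  0xa0  0xb6 ]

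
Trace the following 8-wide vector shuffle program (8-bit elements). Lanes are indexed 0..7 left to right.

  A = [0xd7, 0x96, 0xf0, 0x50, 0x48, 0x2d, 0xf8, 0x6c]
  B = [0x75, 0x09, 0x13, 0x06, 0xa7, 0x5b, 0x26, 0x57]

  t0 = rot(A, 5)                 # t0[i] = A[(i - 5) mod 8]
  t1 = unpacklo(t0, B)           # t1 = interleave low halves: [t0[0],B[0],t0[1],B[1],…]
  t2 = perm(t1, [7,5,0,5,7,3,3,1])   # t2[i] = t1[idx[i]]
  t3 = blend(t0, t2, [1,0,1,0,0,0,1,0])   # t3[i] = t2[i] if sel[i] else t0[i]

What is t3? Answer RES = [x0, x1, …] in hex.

→ t0 |50|48|2d|f8|6c|d7|96|f0|
→ t1 |50|75|48|09|2d|13|f8|06|
→ t2 |06|13|50|13|06|09|09|75|
→ t3 |06|48|50|f8|6c|d7|09|f0|

RES = [ 0x06  0x48  0x50  0xf8  0x6c  0xd7  0x09  0xf0 ]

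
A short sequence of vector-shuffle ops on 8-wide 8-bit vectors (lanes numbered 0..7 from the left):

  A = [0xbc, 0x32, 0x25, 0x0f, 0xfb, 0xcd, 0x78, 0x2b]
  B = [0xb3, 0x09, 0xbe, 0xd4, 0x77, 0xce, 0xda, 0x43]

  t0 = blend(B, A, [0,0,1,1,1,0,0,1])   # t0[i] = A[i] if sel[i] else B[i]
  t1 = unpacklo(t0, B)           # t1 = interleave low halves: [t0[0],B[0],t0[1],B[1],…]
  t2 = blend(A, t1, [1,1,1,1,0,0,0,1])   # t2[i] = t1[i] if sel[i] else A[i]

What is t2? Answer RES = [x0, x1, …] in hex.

RES = [0xb3, 0xb3, 0x09, 0x09, 0xfb, 0xcd, 0x78, 0xd4]

  t0: b3 09 25 0f fb ce da 2b
  t1: b3 b3 09 09 25 be 0f d4
  t2: b3 b3 09 09 fb cd 78 d4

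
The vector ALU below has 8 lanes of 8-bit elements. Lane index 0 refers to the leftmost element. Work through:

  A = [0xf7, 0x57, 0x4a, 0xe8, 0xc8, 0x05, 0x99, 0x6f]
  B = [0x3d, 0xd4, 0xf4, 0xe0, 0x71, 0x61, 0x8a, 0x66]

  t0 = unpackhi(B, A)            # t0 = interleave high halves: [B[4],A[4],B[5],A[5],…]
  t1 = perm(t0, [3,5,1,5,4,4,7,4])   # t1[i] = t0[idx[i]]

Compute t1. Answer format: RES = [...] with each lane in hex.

RES = [ 0x05  0x99  0xc8  0x99  0x8a  0x8a  0x6f  0x8a ]

→ t0 |71|c8|61|05|8a|99|66|6f|
→ t1 |05|99|c8|99|8a|8a|6f|8a|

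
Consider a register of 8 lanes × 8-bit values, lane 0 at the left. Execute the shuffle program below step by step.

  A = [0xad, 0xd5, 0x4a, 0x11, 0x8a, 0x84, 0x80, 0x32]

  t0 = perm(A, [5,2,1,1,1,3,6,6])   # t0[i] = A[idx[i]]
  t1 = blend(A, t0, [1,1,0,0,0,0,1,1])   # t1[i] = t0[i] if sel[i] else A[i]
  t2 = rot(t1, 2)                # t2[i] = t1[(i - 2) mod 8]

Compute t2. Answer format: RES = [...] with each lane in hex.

RES = [0x80, 0x80, 0x84, 0x4a, 0x4a, 0x11, 0x8a, 0x84]

t0 = [0x84, 0x4a, 0xd5, 0xd5, 0xd5, 0x11, 0x80, 0x80]
t1 = [0x84, 0x4a, 0x4a, 0x11, 0x8a, 0x84, 0x80, 0x80]
t2 = [0x80, 0x80, 0x84, 0x4a, 0x4a, 0x11, 0x8a, 0x84]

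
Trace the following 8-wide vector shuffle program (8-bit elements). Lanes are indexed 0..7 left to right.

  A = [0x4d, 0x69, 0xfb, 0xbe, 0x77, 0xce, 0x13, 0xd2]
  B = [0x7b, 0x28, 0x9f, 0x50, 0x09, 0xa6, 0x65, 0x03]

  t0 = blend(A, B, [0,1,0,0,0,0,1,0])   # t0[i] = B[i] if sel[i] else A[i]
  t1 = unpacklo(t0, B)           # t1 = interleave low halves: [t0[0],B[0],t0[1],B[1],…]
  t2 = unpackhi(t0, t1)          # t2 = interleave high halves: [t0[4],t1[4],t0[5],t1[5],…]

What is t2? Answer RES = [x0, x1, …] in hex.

RES = [0x77, 0xfb, 0xce, 0x9f, 0x65, 0xbe, 0xd2, 0x50]

t0 = [0x4d, 0x28, 0xfb, 0xbe, 0x77, 0xce, 0x65, 0xd2]
t1 = [0x4d, 0x7b, 0x28, 0x28, 0xfb, 0x9f, 0xbe, 0x50]
t2 = [0x77, 0xfb, 0xce, 0x9f, 0x65, 0xbe, 0xd2, 0x50]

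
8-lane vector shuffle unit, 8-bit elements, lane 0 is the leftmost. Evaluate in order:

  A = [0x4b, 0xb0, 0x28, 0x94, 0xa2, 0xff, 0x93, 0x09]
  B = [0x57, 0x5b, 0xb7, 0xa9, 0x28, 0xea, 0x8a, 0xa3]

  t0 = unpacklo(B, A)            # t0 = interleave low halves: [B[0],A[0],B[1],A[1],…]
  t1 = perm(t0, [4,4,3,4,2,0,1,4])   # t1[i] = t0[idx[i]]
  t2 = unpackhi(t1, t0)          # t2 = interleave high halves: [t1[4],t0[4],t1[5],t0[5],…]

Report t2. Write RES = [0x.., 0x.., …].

  t0: 57 4b 5b b0 b7 28 a9 94
  t1: b7 b7 b0 b7 5b 57 4b b7
  t2: 5b b7 57 28 4b a9 b7 94

RES = [ 0x5b  0xb7  0x57  0x28  0x4b  0xa9  0xb7  0x94 ]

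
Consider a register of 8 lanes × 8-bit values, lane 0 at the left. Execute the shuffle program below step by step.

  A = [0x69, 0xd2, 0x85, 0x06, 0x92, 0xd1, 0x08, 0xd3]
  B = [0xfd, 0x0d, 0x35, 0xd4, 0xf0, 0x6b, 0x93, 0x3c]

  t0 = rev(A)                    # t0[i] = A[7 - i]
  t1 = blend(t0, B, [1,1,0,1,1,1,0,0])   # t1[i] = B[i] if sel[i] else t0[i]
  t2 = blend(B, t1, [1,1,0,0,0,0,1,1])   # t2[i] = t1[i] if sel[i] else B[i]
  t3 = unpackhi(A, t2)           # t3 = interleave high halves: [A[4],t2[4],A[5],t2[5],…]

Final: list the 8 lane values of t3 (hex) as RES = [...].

RES = [0x92, 0xf0, 0xd1, 0x6b, 0x08, 0xd2, 0xd3, 0x69]

  t0: d3 08 d1 92 06 85 d2 69
  t1: fd 0d d1 d4 f0 6b d2 69
  t2: fd 0d 35 d4 f0 6b d2 69
  t3: 92 f0 d1 6b 08 d2 d3 69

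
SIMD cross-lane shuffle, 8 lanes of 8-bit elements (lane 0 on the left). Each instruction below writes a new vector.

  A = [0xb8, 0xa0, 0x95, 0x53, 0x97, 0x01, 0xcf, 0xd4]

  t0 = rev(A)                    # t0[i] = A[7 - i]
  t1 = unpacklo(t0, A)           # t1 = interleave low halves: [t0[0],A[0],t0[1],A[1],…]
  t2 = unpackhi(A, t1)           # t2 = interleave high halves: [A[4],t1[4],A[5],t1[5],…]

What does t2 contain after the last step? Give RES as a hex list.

RES = [ 0x97  0x01  0x01  0x95  0xcf  0x97  0xd4  0x53 ]

t0 = [0xd4, 0xcf, 0x01, 0x97, 0x53, 0x95, 0xa0, 0xb8]
t1 = [0xd4, 0xb8, 0xcf, 0xa0, 0x01, 0x95, 0x97, 0x53]
t2 = [0x97, 0x01, 0x01, 0x95, 0xcf, 0x97, 0xd4, 0x53]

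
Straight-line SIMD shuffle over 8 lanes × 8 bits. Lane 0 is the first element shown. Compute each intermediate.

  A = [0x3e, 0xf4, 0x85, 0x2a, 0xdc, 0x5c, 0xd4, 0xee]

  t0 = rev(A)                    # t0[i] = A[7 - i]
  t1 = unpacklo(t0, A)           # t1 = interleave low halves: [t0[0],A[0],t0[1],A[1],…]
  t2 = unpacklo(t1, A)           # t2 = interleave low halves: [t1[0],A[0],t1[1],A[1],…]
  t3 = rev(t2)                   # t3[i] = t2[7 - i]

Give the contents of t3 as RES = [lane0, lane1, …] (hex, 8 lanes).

  t0: ee d4 5c dc 2a 85 f4 3e
  t1: ee 3e d4 f4 5c 85 dc 2a
  t2: ee 3e 3e f4 d4 85 f4 2a
  t3: 2a f4 85 d4 f4 3e 3e ee

RES = [0x2a, 0xf4, 0x85, 0xd4, 0xf4, 0x3e, 0x3e, 0xee]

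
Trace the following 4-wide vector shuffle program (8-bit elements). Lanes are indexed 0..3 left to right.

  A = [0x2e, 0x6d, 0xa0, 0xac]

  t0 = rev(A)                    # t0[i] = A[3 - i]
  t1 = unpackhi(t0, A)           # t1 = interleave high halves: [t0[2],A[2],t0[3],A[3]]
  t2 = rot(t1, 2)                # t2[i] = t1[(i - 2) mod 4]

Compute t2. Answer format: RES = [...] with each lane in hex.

RES = [ 0x2e  0xac  0x6d  0xa0 ]

t0 = [0xac, 0xa0, 0x6d, 0x2e]
t1 = [0x6d, 0xa0, 0x2e, 0xac]
t2 = [0x2e, 0xac, 0x6d, 0xa0]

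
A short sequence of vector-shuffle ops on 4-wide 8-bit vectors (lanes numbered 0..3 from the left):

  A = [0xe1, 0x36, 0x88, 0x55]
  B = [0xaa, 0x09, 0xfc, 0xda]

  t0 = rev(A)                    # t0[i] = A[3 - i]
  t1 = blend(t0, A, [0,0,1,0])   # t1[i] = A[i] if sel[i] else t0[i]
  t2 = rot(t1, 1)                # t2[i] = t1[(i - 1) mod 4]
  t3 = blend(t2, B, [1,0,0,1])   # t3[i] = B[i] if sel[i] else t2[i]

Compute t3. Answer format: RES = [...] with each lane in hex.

RES = [ 0xaa  0x55  0x88  0xda ]

  t0: 55 88 36 e1
  t1: 55 88 88 e1
  t2: e1 55 88 88
  t3: aa 55 88 da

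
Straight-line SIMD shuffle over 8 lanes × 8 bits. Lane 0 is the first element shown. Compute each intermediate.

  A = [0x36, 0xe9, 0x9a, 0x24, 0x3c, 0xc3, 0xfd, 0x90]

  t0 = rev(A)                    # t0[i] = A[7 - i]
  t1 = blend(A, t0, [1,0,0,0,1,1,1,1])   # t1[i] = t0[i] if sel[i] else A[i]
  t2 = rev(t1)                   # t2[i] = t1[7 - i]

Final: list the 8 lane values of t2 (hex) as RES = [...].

  t0: 90 fd c3 3c 24 9a e9 36
  t1: 90 e9 9a 24 24 9a e9 36
  t2: 36 e9 9a 24 24 9a e9 90

RES = [ 0x36  0xe9  0x9a  0x24  0x24  0x9a  0xe9  0x90 ]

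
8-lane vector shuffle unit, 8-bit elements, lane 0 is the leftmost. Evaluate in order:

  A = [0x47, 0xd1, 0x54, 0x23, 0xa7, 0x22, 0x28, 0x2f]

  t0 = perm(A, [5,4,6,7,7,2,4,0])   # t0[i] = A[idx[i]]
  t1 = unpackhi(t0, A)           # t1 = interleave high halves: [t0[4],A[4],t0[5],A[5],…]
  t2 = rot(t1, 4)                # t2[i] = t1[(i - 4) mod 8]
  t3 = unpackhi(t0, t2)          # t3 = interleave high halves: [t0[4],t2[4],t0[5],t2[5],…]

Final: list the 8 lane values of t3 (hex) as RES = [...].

t0 = [0x22, 0xa7, 0x28, 0x2f, 0x2f, 0x54, 0xa7, 0x47]
t1 = [0x2f, 0xa7, 0x54, 0x22, 0xa7, 0x28, 0x47, 0x2f]
t2 = [0xa7, 0x28, 0x47, 0x2f, 0x2f, 0xa7, 0x54, 0x22]
t3 = [0x2f, 0x2f, 0x54, 0xa7, 0xa7, 0x54, 0x47, 0x22]

RES = [0x2f, 0x2f, 0x54, 0xa7, 0xa7, 0x54, 0x47, 0x22]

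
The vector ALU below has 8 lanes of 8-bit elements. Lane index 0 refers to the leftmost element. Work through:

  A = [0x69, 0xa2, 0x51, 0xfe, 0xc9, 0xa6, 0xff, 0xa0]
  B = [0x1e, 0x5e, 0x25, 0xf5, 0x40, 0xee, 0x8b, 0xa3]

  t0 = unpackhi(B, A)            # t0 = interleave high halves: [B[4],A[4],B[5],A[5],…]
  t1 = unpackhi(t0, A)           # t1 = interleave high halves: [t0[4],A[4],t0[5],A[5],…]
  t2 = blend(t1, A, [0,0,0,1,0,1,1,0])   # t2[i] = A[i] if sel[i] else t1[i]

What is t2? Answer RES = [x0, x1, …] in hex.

RES = [0x8b, 0xc9, 0xff, 0xfe, 0xa3, 0xa6, 0xff, 0xa0]

  t0: 40 c9 ee a6 8b ff a3 a0
  t1: 8b c9 ff a6 a3 ff a0 a0
  t2: 8b c9 ff fe a3 a6 ff a0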